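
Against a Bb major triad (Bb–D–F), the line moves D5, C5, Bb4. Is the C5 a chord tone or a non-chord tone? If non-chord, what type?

Non-chord tone — a passing tone.

The harmony at that moment is Bb major triad (Bb, D, F); C5 is not a chord tone.
It is approached by step down from D5 and left by step down to Bb4.
Step in, step out in the same direction — a passing tone.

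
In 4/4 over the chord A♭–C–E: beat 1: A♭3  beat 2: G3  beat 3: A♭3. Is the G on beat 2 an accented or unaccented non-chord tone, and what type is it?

Unaccented neighbor tone.

The harmony at that moment is A♭ augmented triad (A♭, C, E); G3 is not a chord tone.
It is approached by step down from A♭3 and left by step up to A♭3.
Step away and step back to the same note — a neighbor tone (lower neighbor).
It falls on a weak beat, so it is unaccented.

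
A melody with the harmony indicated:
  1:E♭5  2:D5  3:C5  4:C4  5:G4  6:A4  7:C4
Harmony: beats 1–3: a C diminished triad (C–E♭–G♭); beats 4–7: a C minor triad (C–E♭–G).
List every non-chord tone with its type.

The harmony at that moment is C diminished triad (C, E♭, G♭); D5 is not a chord tone.
It is approached by step down from E♭5 and left by step down to C5.
Step in, step out in the same direction — a passing tone.
The harmony at that moment is C minor triad (C, E♭, G); A4 is not a chord tone.
It is approached by step up from G4 and left by leap down to C4.
Step in, leap out — an escape tone.

D5 (beat 2) — passing tone; A4 (beat 6) — escape tone.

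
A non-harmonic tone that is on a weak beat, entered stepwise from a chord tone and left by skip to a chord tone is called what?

Approach: by step. Departure: by leap. Metric position: weak.
Step in, leap out, from a weak position — an escape tone (échappée). (It is the mirror image of the appoggiatura, which leaps in and steps out on a strong beat.)

Escape tone.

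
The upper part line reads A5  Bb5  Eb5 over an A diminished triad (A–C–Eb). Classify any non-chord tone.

Bb5 is an escape tone.

The harmony at that moment is A diminished triad (A, C, Eb); Bb5 is not a chord tone.
It is approached by step up from A5 and left by leap down to Eb5.
Step in, leap out — an escape tone.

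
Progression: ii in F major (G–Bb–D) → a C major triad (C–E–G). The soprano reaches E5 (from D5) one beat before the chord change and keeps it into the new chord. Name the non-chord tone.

E5 is an anticipation.

The harmony at that moment is G minor triad (G, Bb, D); E5 is not a chord tone.
It is approached by step up from D5 and then sustained as the same pitch into the next harmony.
Arriving early and becoming a chord tone when the harmony changes — an anticipation.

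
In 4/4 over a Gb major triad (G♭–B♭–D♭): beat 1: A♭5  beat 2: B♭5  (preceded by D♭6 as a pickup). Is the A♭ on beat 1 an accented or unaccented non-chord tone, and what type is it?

Accented appoggiatura.

The harmony at that moment is G♭ major triad (G♭, B♭, D♭); A♭5 is not a chord tone.
It is approached by leap down from D♭6 and left by step up to B♭5.
Leap in, step out — an appoggiatura.
It falls on the downbeat, so it is accented.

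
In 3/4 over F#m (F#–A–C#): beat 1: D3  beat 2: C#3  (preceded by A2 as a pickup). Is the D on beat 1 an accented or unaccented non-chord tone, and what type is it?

Accented appoggiatura.

The harmony at that moment is F# minor triad (F#, A, C#); D3 is not a chord tone.
It is approached by leap up from A2 and left by step down to C#3.
Leap in, step out — an appoggiatura.
It falls on the downbeat, so it is accented.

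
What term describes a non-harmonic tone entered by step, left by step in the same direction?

Passing tone.

Approach: by step. Departure: by step, continuing in the same direction.
Stepwise on both sides with no change of direction means the note fills in the space between two different chord tones — a passing tone. (Had it turned back to its starting note it would be a neighbor tone instead.)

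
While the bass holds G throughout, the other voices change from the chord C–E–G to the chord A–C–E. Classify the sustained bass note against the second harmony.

The harmony at that moment is A minor triad (A, C, E); G is not a chord tone.
It is held over (the same pitch as the preceding G) and then sustained as the same pitch into the next harmony.
Sustained through a change of harmony — a pedal tone.

Pedal tone (pedal point).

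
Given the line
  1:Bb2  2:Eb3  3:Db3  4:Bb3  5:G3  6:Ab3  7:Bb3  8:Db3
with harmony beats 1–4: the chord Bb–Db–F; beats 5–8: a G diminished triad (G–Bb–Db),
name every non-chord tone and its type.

The harmony at that moment is Bb minor triad (Bb, Db, F); Eb3 is not a chord tone.
It is approached by leap up from Bb2 and left by step down to Db3.
Leap in, step out — an appoggiatura.
The harmony at that moment is G diminished triad (G, Bb, Db); Ab3 is not a chord tone.
It is approached by step up from G3 and left by step up to Bb3.
Step in, step out in the same direction — a passing tone.

Eb3 (beat 2) — appoggiatura; Ab3 (beat 6) — passing tone.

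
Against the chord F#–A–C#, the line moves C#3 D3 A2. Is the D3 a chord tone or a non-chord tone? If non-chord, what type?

The harmony at that moment is F# minor triad (F#, A, C#); D3 is not a chord tone.
It is approached by step up from C#3 and left by leap down to A2.
Step in, leap out — an escape tone.

Non-chord tone — an escape tone.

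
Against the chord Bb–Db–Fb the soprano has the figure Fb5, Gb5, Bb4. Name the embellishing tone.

Gb5 is an escape tone.

The harmony at that moment is Bb diminished triad (Bb, Db, Fb); Gb5 is not a chord tone.
It is approached by step up from Fb5 and left by leap down to Bb4.
Step in, leap out — an escape tone.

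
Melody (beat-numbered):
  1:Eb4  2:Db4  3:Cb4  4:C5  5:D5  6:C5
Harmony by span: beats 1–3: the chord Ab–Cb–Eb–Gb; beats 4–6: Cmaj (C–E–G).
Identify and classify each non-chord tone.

The harmony at that moment is Ab minor seventh chord (Ab, Cb, Eb, Gb); Db4 is not a chord tone.
It is approached by step down from Eb4 and left by step down to Cb4.
Step in, step out in the same direction — a passing tone.
The harmony at that moment is C major triad (C, E, G); D5 is not a chord tone.
It is approached by step up from C5 and left by step down to C5.
Step away and step back to the same note — a neighbor tone (upper neighbor).

Db4 (beat 2) — passing tone; D5 (beat 5) — neighbor tone.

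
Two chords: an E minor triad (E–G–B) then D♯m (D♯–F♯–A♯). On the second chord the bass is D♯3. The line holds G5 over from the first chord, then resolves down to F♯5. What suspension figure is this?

At the second chord the bass is D♯3. The suspended G5 lies a fourth above the bass; after resolving down by step to F♯5, the interval above the bass becomes a third.
Suspension figures are named by those two intervals: 4–3.

4–3 suspension.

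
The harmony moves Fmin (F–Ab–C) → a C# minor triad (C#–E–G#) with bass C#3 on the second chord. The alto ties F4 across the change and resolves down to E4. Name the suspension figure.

4–3 suspension.

At the second chord the bass is C#3. The suspended F4 lies a fourth above the bass; after resolving down by step to E4, the interval above the bass becomes a third.
Suspension figures are named by those two intervals: 4–3.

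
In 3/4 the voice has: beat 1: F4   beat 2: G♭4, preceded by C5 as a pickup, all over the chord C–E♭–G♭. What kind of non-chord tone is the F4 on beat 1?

The harmony at that moment is C diminished triad (C, E♭, G♭); F4 is not a chord tone.
It is approached by leap down from C5 and left by step up to G♭4.
Leap in, step out, metrically accented — an appoggiatura.

Appoggiatura.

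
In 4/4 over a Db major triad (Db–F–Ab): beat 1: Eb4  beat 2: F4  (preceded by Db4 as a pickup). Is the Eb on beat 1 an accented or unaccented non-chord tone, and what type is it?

The harmony at that moment is Db major triad (Db, F, Ab); Eb4 is not a chord tone.
It is approached by step up from Db4 and left by step up to F4.
Step in, step out in the same direction — a passing tone.
It falls on the downbeat, so it is accented.

Accented passing tone.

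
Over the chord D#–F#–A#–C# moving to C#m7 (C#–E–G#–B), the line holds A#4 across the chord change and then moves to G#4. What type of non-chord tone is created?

A#4 is a suspension.

The harmony at that moment is C# minor seventh chord (C#, E, G#, B); A#4 is not a chord tone.
It is held over (the same pitch as the preceding A#4) and left by step down to G#4.
Held over from the previous chord and resolving down by step — a suspension.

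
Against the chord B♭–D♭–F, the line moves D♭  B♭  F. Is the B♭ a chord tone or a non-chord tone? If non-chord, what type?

Chord tone (the root of Bb minor triad).

Bb minor triad contains B♭, D♭, F; B♭ is the root, so it is a chord tone.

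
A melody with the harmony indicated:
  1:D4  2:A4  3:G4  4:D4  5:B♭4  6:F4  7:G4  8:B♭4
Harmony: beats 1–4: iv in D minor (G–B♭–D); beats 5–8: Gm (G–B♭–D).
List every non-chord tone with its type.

The harmony at that moment is G minor triad (G, B♭, D); A4 is not a chord tone.
It is approached by leap up from D4 and left by step down to G4.
Leap in, step out — an appoggiatura.
The harmony at that moment is G minor triad (G, B♭, D); F4 is not a chord tone.
It is approached by leap down from B♭4 and left by step up to G4.
Leap in, step out — an appoggiatura.

A4 (beat 2) — appoggiatura; F4 (beat 6) — appoggiatura.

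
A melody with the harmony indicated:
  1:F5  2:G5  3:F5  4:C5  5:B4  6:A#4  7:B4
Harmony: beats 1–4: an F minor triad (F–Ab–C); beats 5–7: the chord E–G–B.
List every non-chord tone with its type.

The harmony at that moment is F minor triad (F, Ab, C); G5 is not a chord tone.
It is approached by step up from F5 and left by step down to F5.
Step away and step back to the same note — a neighbor tone (upper neighbor).
The harmony at that moment is E minor triad (E, G, B); A#4 is not a chord tone.
It is approached by step down from B4 and left by step up to B4.
Step away and step back to the same note — a neighbor tone (lower neighbor).

G5 (beat 2) — neighbor tone; A#4 (beat 6) — neighbor tone.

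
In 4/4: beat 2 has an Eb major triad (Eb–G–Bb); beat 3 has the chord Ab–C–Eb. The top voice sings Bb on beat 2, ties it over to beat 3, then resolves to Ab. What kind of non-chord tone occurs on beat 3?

Suspension.

The harmony at that moment is Ab major triad (Ab, C, Eb); Bb is not a chord tone.
It is held over (the same pitch as the preceding Bb) and left by step down to Ab.
Held over from the previous chord and resolving down by step — a suspension.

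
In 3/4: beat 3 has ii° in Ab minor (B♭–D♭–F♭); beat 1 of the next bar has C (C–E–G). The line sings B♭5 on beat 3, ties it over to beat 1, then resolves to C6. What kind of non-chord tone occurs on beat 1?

Retardation.

The harmony at that moment is C major triad (C, E, G); B♭5 is not a chord tone.
It is held over (the same pitch as the preceding B♭5) and left by step up to C6.
Held over from the previous chord and resolving up by step — a retardation.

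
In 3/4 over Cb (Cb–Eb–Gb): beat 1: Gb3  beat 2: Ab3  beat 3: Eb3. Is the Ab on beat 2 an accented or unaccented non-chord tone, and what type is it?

Unaccented escape tone.

The harmony at that moment is Cb major triad (Cb, Eb, Gb); Ab3 is not a chord tone.
It is approached by step up from Gb3 and left by leap down to Eb3.
Step in, leap out — an escape tone.
It falls on a weak beat, so it is unaccented.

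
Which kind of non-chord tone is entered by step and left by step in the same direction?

Approach: by step. Departure: by step, continuing in the same direction.
Stepwise on both sides with no change of direction means the note fills in the space between two different chord tones — a passing tone. (Had it turned back to its starting note it would be a neighbor tone instead.)

Passing tone.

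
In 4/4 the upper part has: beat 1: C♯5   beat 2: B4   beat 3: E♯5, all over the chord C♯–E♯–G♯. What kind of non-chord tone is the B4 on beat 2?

Escape tone.

The harmony at that moment is C♯ major triad (C♯, E♯, G♯); B4 is not a chord tone.
It is approached by step down from C♯5 and left by leap up to E♯5.
Step in, leap out, on a weak beat — an escape tone.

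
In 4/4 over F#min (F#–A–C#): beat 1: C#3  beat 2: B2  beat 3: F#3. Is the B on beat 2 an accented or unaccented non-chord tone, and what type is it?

Unaccented escape tone.

The harmony at that moment is F# minor triad (F#, A, C#); B2 is not a chord tone.
It is approached by step down from C#3 and left by leap up to F#3.
Step in, leap out — an escape tone.
It falls on a weak beat, so it is unaccented.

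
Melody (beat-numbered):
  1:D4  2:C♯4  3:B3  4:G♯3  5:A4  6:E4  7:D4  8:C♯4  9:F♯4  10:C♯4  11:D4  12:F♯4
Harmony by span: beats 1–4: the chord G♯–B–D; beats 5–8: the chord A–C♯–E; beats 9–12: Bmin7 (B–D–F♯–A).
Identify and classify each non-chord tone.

The harmony at that moment is G♯ diminished triad (G♯, B, D); C♯4 is not a chord tone.
It is approached by step down from D4 and left by step down to B3.
Step in, step out in the same direction — a passing tone.
The harmony at that moment is A major triad (A, C♯, E); D4 is not a chord tone.
It is approached by step down from E4 and left by step down to C♯4.
Step in, step out in the same direction — a passing tone.
The harmony at that moment is B minor seventh chord (B, D, F♯, A); C♯4 is not a chord tone.
It is approached by leap down from F♯4 and left by step up to D4.
Leap in, step out — an appoggiatura.

C♯4 (beat 2) — passing tone; D4 (beat 7) — passing tone; C♯4 (beat 10) — appoggiatura.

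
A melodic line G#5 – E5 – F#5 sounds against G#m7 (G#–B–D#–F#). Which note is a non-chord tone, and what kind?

E5 is an appoggiatura.

The harmony at that moment is G# minor seventh chord (G#, B, D#, F#); E5 is not a chord tone.
It is approached by leap down from G#5 and left by step up to F#5.
Leap in, step out — an appoggiatura.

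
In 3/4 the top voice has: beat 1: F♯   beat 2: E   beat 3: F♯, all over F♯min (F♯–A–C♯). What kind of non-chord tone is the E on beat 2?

Lower neighbor tone.

The harmony at that moment is F♯ minor triad (F♯, A, C♯); E is not a chord tone.
It is approached by step down from F♯ and left by step up to F♯.
Step away and step back to the same note — a neighbor tone (lower neighbor).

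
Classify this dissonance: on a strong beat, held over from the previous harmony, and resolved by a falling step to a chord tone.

Suspension.

Approach: by preparation — the pitch is first a chord tone, then held (tied or repeated) while the harmony changes under it. Departure: down by step. Metric position: strong.
A prepared dissonance that resolves downward by step — a suspension. (The same figure resolving upward would be a retardation.)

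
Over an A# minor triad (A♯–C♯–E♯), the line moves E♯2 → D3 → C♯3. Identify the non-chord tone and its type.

The harmony at that moment is A♯ minor triad (A♯, C♯, E♯); D3 is not a chord tone.
It is approached by leap up from E♯2 and left by step down to C♯3.
Leap in, step out — an appoggiatura.

D3 is an appoggiatura.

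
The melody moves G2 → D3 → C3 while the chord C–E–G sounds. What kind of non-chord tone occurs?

The harmony at that moment is C major triad (C, E, G); D3 is not a chord tone.
It is approached by leap up from G2 and left by step down to C3.
Leap in, step out — an appoggiatura.

D3 is an appoggiatura.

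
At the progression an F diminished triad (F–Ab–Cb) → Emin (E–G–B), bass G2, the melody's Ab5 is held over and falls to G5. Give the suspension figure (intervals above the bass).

9–8 suspension.

At the second chord the bass is G2. The suspended Ab5 lies a ninth above the bass; after resolving down by step to G5, the interval above the bass becomes an octave.
Suspension figures are named by those two intervals: 9–8.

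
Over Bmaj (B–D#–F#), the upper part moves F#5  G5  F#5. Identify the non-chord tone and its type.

G5 is a neighbor tone.

The harmony at that moment is B major triad (B, D#, F#); G5 is not a chord tone.
It is approached by step up from F#5 and left by step down to F#5.
Step away and step back to the same note — a neighbor tone (upper neighbor).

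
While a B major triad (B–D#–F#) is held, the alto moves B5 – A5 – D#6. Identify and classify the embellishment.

The harmony at that moment is B major triad (B, D#, F#); A5 is not a chord tone.
It is approached by step down from B5 and left by leap up to D#6.
Step in, leap out — an escape tone.

A5 is an escape tone.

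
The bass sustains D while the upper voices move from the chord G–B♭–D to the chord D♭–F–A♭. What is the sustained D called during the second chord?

The harmony at that moment is D♭ major triad (D♭, F, A♭); D is not a chord tone.
It is held over (the same pitch as the preceding D) and then sustained as the same pitch into the next harmony.
Sustained through a change of harmony — a pedal tone.

Pedal tone (pedal point).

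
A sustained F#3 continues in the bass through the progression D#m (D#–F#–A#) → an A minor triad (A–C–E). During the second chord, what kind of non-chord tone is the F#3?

The harmony at that moment is A minor triad (A, C, E); F#3 is not a chord tone.
It is held over (the same pitch as the preceding F#3) and then sustained as the same pitch into the next harmony.
Sustained through a change of harmony — a pedal tone.

Pedal tone (pedal point).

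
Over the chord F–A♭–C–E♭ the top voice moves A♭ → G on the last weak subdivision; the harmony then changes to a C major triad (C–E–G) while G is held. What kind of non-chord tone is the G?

G is an anticipation.

The harmony at that moment is F minor seventh chord (F, A♭, C, E♭); G is not a chord tone.
It is approached by step down from A♭ and then sustained as the same pitch into the next harmony.
Arriving early and becoming a chord tone when the harmony changes — an anticipation.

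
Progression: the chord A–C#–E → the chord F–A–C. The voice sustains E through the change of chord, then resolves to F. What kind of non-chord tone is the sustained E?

The harmony at that moment is F major triad (F, A, C); E is not a chord tone.
It is held over (the same pitch as the preceding E) and left by step up to F.
Held over from the previous chord and resolving up by step — a retardation.

E is a retardation.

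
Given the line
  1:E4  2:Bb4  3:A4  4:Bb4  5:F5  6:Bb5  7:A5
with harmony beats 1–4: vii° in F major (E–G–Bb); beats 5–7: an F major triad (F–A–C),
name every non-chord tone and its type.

A4 (beat 3) — neighbor tone; Bb5 (beat 6) — appoggiatura.

The harmony at that moment is E diminished triad (E, G, Bb); A4 is not a chord tone.
It is approached by step down from Bb4 and left by step up to Bb4.
Step away and step back to the same note — a neighbor tone (lower neighbor).
The harmony at that moment is F major triad (F, A, C); Bb5 is not a chord tone.
It is approached by leap up from F5 and left by step down to A5.
Leap in, step out — an appoggiatura.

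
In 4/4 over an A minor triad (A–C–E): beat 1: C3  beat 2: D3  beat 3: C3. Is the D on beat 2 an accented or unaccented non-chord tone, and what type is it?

The harmony at that moment is A minor triad (A, C, E); D3 is not a chord tone.
It is approached by step up from C3 and left by step down to C3.
Step away and step back to the same note — a neighbor tone (upper neighbor).
It falls on a weak beat, so it is unaccented.

Unaccented neighbor tone.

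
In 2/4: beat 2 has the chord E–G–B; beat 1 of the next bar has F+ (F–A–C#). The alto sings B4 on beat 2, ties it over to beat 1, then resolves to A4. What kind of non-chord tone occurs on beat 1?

The harmony at that moment is F augmented triad (F, A, C#); B4 is not a chord tone.
It is held over (the same pitch as the preceding B4) and left by step down to A4.
Held over from the previous chord and resolving down by step — a suspension.

Suspension.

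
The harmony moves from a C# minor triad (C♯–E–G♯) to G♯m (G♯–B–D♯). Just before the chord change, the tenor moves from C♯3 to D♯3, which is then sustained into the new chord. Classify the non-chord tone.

D♯3 is an anticipation.

The harmony at that moment is C♯ minor triad (C♯, E, G♯); D♯3 is not a chord tone.
It is approached by step up from C♯3 and then sustained as the same pitch into the next harmony.
Arriving early and becoming a chord tone when the harmony changes — an anticipation.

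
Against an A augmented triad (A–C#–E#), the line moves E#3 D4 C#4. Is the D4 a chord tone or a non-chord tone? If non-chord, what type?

Non-chord tone — an appoggiatura.

The harmony at that moment is A augmented triad (A, C#, E#); D4 is not a chord tone.
It is approached by leap up from E#3 and left by step down to C#4.
Leap in, step out — an appoggiatura.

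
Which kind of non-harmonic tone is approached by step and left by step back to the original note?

Neighbor tone.

Approach: by step. Departure: by step in the opposite direction, back to the starting pitch.
Stepwise on both sides but reversing to return to the same chord tone — a neighbor tone. (Had it continued onward in the same direction it would be a passing tone instead.)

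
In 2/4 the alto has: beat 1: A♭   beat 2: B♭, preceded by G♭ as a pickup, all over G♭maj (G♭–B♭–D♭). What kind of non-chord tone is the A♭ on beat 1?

The harmony at that moment is G♭ major triad (G♭, B♭, D♭); A♭ is not a chord tone.
It is approached by step up from G♭ and left by step up to B♭.
Step in, step out in the same direction — a passing tone.

Passing tone.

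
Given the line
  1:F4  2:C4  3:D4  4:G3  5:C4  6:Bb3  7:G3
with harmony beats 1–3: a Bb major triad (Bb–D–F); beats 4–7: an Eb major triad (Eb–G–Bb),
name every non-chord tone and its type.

C4 (beat 2) — appoggiatura; C4 (beat 5) — appoggiatura.

The harmony at that moment is Bb major triad (Bb, D, F); C4 is not a chord tone.
It is approached by leap down from F4 and left by step up to D4.
Leap in, step out — an appoggiatura.
The harmony at that moment is Eb major triad (Eb, G, Bb); C4 is not a chord tone.
It is approached by leap up from G3 and left by step down to Bb3.
Leap in, step out — an appoggiatura.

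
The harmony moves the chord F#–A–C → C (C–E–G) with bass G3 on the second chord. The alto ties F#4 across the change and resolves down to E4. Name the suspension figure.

At the second chord the bass is G3. The suspended F#4 lies a seventh above the bass; after resolving down by step to E4, the interval above the bass becomes a sixth.
Suspension figures are named by those two intervals: 7–6.

7–6 suspension.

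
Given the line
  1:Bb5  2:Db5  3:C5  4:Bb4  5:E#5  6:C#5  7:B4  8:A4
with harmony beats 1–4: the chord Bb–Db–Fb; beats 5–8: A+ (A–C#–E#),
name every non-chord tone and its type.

C5 (beat 3) — passing tone; B4 (beat 7) — passing tone.

The harmony at that moment is Bb diminished triad (Bb, Db, Fb); C5 is not a chord tone.
It is approached by step down from Db5 and left by step down to Bb4.
Step in, step out in the same direction — a passing tone.
The harmony at that moment is A augmented triad (A, C#, E#); B4 is not a chord tone.
It is approached by step down from C#5 and left by step down to A4.
Step in, step out in the same direction — a passing tone.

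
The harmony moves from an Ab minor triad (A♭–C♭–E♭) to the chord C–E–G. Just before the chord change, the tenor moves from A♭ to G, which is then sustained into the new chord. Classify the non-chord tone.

G is an anticipation.

The harmony at that moment is A♭ minor triad (A♭, C♭, E♭); G is not a chord tone.
It is approached by step down from A♭ and then sustained as the same pitch into the next harmony.
Arriving early and becoming a chord tone when the harmony changes — an anticipation.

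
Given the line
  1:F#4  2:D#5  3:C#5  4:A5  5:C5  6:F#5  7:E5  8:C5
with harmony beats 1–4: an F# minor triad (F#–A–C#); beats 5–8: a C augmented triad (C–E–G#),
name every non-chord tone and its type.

The harmony at that moment is F# minor triad (F#, A, C#); D#5 is not a chord tone.
It is approached by leap up from F#4 and left by step down to C#5.
Leap in, step out — an appoggiatura.
The harmony at that moment is C augmented triad (C, E, G#); F#5 is not a chord tone.
It is approached by leap up from C5 and left by step down to E5.
Leap in, step out — an appoggiatura.

D#5 (beat 2) — appoggiatura; F#5 (beat 6) — appoggiatura.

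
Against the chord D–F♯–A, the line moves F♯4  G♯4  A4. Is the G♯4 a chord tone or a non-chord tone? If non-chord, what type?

The harmony at that moment is D major triad (D, F♯, A); G♯4 is not a chord tone.
It is approached by step up from F♯4 and left by step up to A4.
Step in, step out in the same direction — a passing tone.

Non-chord tone — a passing tone.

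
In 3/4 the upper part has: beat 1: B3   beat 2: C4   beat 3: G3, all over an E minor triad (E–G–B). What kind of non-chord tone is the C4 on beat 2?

Escape tone.

The harmony at that moment is E minor triad (E, G, B); C4 is not a chord tone.
It is approached by step up from B3 and left by leap down to G3.
Step in, leap out, on a weak beat — an escape tone.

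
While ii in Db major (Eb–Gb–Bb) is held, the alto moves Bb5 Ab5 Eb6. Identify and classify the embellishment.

Ab5 is an escape tone.

The harmony at that moment is Eb minor triad (Eb, Gb, Bb); Ab5 is not a chord tone.
It is approached by step down from Bb5 and left by leap up to Eb6.
Step in, leap out — an escape tone.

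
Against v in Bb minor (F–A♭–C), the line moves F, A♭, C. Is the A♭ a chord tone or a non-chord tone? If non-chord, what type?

F minor triad contains F, A♭, C; A♭ is the third, so it is a chord tone.

Chord tone (the third of F minor triad).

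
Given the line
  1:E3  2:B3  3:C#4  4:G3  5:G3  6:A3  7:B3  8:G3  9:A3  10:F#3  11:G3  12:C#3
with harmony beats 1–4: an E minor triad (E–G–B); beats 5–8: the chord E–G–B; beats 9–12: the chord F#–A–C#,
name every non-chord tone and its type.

C#4 (beat 3) — escape tone; A3 (beat 6) — passing tone; G3 (beat 11) — escape tone.

The harmony at that moment is E minor triad (E, G, B); C#4 is not a chord tone.
It is approached by step up from B3 and left by leap down to G3.
Step in, leap out — an escape tone.
The harmony at that moment is E minor triad (E, G, B); A3 is not a chord tone.
It is approached by step up from G3 and left by step up to B3.
Step in, step out in the same direction — a passing tone.
The harmony at that moment is F# minor triad (F#, A, C#); G3 is not a chord tone.
It is approached by step up from F#3 and left by leap down to C#3.
Step in, leap out — an escape tone.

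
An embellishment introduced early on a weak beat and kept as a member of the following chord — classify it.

Approach: ahead of the chord change (typically by step), so it is dissonant against the current harmony. Departure: none — the same pitch is restated or held and is a chord tone of the new harmony.
Dissonant first, consonant once the harmony catches up: the note simply arrives early — an anticipation. (The reverse timing, consonant first and dissonant after the change, would be a suspension or retardation.)

Anticipation.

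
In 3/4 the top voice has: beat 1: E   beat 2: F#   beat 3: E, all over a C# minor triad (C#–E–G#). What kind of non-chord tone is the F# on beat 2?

The harmony at that moment is C# minor triad (C#, E, G#); F# is not a chord tone.
It is approached by step up from E and left by step down to E.
Step away and step back to the same note — a neighbor tone (upper neighbor).

Upper neighbor tone.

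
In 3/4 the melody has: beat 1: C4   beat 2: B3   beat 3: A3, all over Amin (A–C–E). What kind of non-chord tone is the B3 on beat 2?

Passing tone.

The harmony at that moment is A minor triad (A, C, E); B3 is not a chord tone.
It is approached by step down from C4 and left by step down to A3.
Step in, step out in the same direction — a passing tone.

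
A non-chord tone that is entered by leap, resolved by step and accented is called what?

Approach: by leap. Departure: by step. Metric position: strong.
Leap in, step out, in a metrically strong position — an appoggiatura. (It is the mirror image of the escape tone, which steps in and leaps out from a weak position.)

Appoggiatura.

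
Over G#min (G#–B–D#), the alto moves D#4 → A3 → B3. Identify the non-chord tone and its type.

A3 is an appoggiatura.

The harmony at that moment is G# minor triad (G#, B, D#); A3 is not a chord tone.
It is approached by leap down from D#4 and left by step up to B3.
Leap in, step out — an appoggiatura.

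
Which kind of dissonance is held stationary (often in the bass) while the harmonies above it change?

Approach: none. Departure: none — a single pitch is sustained while the chords change around it, passing through harmonies that do not contain it.
No melodic motion at all; the dissonance is created entirely by the moving harmonies against the stationary note — a pedal tone (pedal point).

Pedal tone.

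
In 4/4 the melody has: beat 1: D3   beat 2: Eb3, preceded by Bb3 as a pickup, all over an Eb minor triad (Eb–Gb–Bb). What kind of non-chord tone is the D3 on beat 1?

The harmony at that moment is Eb minor triad (Eb, Gb, Bb); D3 is not a chord tone.
It is approached by leap down from Bb3 and left by step up to Eb3.
Leap in, step out, metrically accented — an appoggiatura.

Appoggiatura.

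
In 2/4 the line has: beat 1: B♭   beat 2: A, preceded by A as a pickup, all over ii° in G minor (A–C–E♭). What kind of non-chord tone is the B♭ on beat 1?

Upper neighbor tone.

The harmony at that moment is A diminished triad (A, C, E♭); B♭ is not a chord tone.
It is approached by step up from A and left by step down to A.
Step away and step back to the same note — a neighbor tone (upper neighbor).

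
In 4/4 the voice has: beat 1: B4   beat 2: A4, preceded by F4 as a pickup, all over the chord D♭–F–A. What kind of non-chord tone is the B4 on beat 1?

The harmony at that moment is D♭ augmented triad (D♭, F, A); B4 is not a chord tone.
It is approached by leap up from F4 and left by step down to A4.
Leap in, step out, metrically accented — an appoggiatura.

Appoggiatura.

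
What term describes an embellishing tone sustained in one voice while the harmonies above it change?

Pedal tone.

Approach: none. Departure: none — a single pitch is sustained while the chords change around it, passing through harmonies that do not contain it.
No melodic motion at all; the dissonance is created entirely by the moving harmonies against the stationary note — a pedal tone (pedal point).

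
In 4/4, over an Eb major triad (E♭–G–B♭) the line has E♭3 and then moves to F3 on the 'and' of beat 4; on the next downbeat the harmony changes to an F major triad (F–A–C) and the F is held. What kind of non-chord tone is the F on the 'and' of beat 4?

The harmony at that moment is E♭ major triad (E♭, G, B♭); F3 is not a chord tone.
It is approached by step up from E♭3 and then sustained as the same pitch into the next harmony.
Arriving early and becoming a chord tone when the harmony changes — an anticipation.

Anticipation.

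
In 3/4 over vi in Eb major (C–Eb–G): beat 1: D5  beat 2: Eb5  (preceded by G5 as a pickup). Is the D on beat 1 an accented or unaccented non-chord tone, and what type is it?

Accented appoggiatura.

The harmony at that moment is C minor triad (C, Eb, G); D5 is not a chord tone.
It is approached by leap down from G5 and left by step up to Eb5.
Leap in, step out — an appoggiatura.
It falls on the downbeat, so it is accented.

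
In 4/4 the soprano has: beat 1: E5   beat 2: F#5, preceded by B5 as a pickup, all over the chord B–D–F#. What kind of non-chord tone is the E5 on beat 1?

The harmony at that moment is B minor triad (B, D, F#); E5 is not a chord tone.
It is approached by leap down from B5 and left by step up to F#5.
Leap in, step out, metrically accented — an appoggiatura.

Appoggiatura.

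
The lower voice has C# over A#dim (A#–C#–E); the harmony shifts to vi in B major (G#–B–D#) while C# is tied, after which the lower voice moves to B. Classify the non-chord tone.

The harmony at that moment is G# minor triad (G#, B, D#); C# is not a chord tone.
It is held over (the same pitch as the preceding C#) and left by step down to B.
Held over from the previous chord and resolving down by step — a suspension.

C# is a suspension.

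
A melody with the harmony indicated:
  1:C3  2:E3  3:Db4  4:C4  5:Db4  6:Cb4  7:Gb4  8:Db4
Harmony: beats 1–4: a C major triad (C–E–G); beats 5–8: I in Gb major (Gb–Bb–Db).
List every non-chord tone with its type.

The harmony at that moment is C major triad (C, E, G); Db4 is not a chord tone.
It is approached by leap up from E3 and left by step down to C4.
Leap in, step out — an appoggiatura.
The harmony at that moment is Gb major triad (Gb, Bb, Db); Cb4 is not a chord tone.
It is approached by step down from Db4 and left by leap up to Gb4.
Step in, leap out — an escape tone.

Db4 (beat 3) — appoggiatura; Cb4 (beat 6) — escape tone.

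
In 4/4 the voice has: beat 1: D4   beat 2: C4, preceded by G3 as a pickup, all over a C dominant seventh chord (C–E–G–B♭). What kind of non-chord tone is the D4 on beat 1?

The harmony at that moment is C dominant seventh chord (C, E, G, B♭); D4 is not a chord tone.
It is approached by leap up from G3 and left by step down to C4.
Leap in, step out, metrically accented — an appoggiatura.

Appoggiatura.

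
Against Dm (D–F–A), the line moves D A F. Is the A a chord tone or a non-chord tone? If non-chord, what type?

Chord tone (the fifth of D minor triad).

D minor triad contains D, F, A; A is the fifth, so it is a chord tone.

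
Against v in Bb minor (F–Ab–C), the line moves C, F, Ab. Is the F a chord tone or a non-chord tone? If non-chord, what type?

F minor triad contains F, Ab, C; F is the root, so it is a chord tone.

Chord tone (the root of F minor triad).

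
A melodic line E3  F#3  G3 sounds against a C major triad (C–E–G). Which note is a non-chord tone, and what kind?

F#3 is a passing tone.

The harmony at that moment is C major triad (C, E, G); F#3 is not a chord tone.
It is approached by step up from E3 and left by step up to G3.
Step in, step out in the same direction — a passing tone.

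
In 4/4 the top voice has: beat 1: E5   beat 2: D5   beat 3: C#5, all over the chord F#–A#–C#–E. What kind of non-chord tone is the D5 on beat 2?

The harmony at that moment is F# dominant seventh chord (F#, A#, C#, E); D5 is not a chord tone.
It is approached by step down from E5 and left by step down to C#5.
Step in, step out in the same direction — a passing tone.

Passing tone.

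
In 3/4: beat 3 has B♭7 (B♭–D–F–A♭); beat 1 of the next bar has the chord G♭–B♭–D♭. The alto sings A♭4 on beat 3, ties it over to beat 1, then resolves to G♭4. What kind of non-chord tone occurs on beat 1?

The harmony at that moment is G♭ major triad (G♭, B♭, D♭); A♭4 is not a chord tone.
It is held over (the same pitch as the preceding A♭4) and left by step down to G♭4.
Held over from the previous chord and resolving down by step — a suspension.

Suspension.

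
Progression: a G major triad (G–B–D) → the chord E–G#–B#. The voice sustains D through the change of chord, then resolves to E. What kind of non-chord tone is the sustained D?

D is a retardation.

The harmony at that moment is E augmented triad (E, G#, B#); D is not a chord tone.
It is held over (the same pitch as the preceding D) and left by step up to E.
Held over from the previous chord and resolving up by step — a retardation.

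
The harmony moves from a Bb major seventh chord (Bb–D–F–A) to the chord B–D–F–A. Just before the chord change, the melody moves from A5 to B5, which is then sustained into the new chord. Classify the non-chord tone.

The harmony at that moment is Bb major seventh chord (Bb, D, F, A); B5 is not a chord tone.
It is approached by step up from A5 and then sustained as the same pitch into the next harmony.
Arriving early and becoming a chord tone when the harmony changes — an anticipation.

B5 is an anticipation.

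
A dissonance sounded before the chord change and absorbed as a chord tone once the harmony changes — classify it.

Anticipation.

Approach: ahead of the chord change (typically by step), so it is dissonant against the current harmony. Departure: none — the same pitch is restated or held and is a chord tone of the new harmony.
Dissonant first, consonant once the harmony catches up: the note simply arrives early — an anticipation. (The reverse timing, consonant first and dissonant after the change, would be a suspension or retardation.)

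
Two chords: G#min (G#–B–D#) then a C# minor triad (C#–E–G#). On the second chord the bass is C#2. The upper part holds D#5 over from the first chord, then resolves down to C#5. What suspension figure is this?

9–8 suspension.

At the second chord the bass is C#2. The suspended D#5 lies a ninth above the bass; after resolving down by step to C#5, the interval above the bass becomes an octave.
Suspension figures are named by those two intervals: 9–8.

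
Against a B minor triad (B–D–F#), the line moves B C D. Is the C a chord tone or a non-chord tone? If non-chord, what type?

The harmony at that moment is B minor triad (B, D, F#); C is not a chord tone.
It is approached by step up from B and left by step up to D.
Step in, step out in the same direction — a passing tone.

Non-chord tone — a passing tone.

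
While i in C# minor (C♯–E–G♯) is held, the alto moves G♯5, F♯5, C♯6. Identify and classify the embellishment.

The harmony at that moment is C♯ minor triad (C♯, E, G♯); F♯5 is not a chord tone.
It is approached by step down from G♯5 and left by leap up to C♯6.
Step in, leap out — an escape tone.

F♯5 is an escape tone.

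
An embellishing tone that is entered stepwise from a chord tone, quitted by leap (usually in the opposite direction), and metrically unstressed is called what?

Escape tone.

Approach: by step. Departure: by leap. Metric position: weak.
Step in, leap out, from a weak position — an escape tone (échappée). (It is the mirror image of the appoggiatura, which leaps in and steps out on a strong beat.)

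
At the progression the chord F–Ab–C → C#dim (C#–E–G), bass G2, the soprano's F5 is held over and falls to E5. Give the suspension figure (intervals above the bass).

7–6 suspension.

At the second chord the bass is G2. The suspended F5 lies a seventh above the bass; after resolving down by step to E5, the interval above the bass becomes a sixth.
Suspension figures are named by those two intervals: 7–6.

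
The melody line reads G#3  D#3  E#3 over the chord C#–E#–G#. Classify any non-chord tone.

D#3 is an appoggiatura.

The harmony at that moment is C# major triad (C#, E#, G#); D#3 is not a chord tone.
It is approached by leap down from G#3 and left by step up to E#3.
Leap in, step out — an appoggiatura.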